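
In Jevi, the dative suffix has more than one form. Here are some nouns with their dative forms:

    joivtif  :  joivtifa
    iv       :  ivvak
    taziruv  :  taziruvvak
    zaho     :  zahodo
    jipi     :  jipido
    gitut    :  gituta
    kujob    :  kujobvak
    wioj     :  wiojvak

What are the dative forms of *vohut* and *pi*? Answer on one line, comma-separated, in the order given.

The pattern is voicing of the final sound: -a when the stem ends in a voiceless consonant (*joivtif*, *gitut*); -vak when the stem ends in a voiced consonant (*iv*, *taziruv*, *kujob*, *wioj*); -do when the stem ends in a vowel (*zaho*, *jipi*).
Since the final sound of *vohut* is /t/ (a voiceless consonant), it takes -a, giving *vohuta*.
Since the final sound of *pi* is /i/ (a vowel), it takes -do, giving *pido*.

vohuta, pido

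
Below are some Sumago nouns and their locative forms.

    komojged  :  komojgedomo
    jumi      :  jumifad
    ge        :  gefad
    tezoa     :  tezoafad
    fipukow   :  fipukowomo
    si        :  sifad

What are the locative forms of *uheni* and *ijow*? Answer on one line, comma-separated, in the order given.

The pattern is consonant vs. vowel: -omo when the stem ends in a consonant (*komojged*, *fipukow*); -fad when the stem ends in a vowel (*jumi*, *ge*, *tezoa*, *si*).
*uheni* — final sound /i/ (a vowel) → -fad → *uhenifad*.
The final sound of *ijow* is /w/, which is a consonant, so the suffix is -omo, giving *ijowomo*.

uhenifad, ijowomo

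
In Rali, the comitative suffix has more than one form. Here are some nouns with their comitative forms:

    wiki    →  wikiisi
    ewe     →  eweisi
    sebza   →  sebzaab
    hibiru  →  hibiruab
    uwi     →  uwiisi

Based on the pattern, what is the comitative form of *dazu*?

Looking at the last vowel of each stem: -isi when the last vowel of the stem is a front vowel (*wiki*, *ewe*, *uwi*); -ab when the last vowel of the stem is a back vowel (*sebza*, *hibiru*).
The last vowel of *dazu* is /u/, which is a back vowel, so the suffix is -ab, giving *dazuab*.

dazuab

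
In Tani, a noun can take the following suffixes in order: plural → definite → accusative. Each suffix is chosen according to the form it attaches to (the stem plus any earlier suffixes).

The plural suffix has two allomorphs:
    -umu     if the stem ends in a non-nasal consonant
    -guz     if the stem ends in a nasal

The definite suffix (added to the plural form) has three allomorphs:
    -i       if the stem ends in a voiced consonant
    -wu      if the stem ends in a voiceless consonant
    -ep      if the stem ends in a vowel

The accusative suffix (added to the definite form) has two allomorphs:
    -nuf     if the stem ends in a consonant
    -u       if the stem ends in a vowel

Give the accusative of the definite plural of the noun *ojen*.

*ojen* — final consonant /n/ (a nasal) → -guz → *ojenguz*.
The plural form *ojenguz*: final sound = /z/, a voiced consonant → -i → *ojenguzi*.
Since the final sound of the definite form *ojenguzi* is /i/ (a vowel), it takes -u, giving *ojenguziu*.

ojenguziu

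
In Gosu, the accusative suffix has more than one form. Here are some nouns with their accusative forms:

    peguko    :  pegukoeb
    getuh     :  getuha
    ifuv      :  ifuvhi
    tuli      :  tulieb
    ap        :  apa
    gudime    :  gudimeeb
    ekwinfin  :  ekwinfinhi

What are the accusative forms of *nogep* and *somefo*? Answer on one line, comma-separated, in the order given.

nogepa, somefoeb

The alternation tracks the final sound of the stem — -a when the stem ends in a voiceless consonant (*getuh*, *ap*); -hi when the stem ends in a voiced consonant (*ifuv*, *ekwinfin*); -eb when the stem ends in a vowel (*peguko*, *tuli*, *gudime*).
The final sound of *nogep* is /p/, which is a voiceless consonant, so the suffix is -a, giving *nogepa*.
The final sound of *somefo* is /o/, which is a vowel, so the suffix is -eb, giving *somefoeb*.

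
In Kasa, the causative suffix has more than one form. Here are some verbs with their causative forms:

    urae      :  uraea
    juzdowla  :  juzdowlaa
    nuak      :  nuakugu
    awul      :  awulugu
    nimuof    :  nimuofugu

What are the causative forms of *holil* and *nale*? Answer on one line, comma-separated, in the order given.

holilugu, nalea

Looking at the final sound of each stem: -ugu when the stem ends in a consonant (*nuak*, *awul*, *nimuof*); -a when the stem ends in a vowel (*urae*, *juzdowla*).
The final sound of *holil* is /l/, which is a consonant, so the suffix is -ugu, giving *holilugu*.
The final sound of *nale* is /e/, which is a vowel, so the suffix is -a, giving *nalea*.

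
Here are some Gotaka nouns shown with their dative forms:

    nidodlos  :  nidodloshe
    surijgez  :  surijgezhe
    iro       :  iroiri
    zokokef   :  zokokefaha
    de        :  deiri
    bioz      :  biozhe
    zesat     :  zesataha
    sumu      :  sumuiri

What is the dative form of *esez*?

Looking at the final sound of each stem: -he when the stem ends in a sibilant (*nidodlos*, *surijgez*, *bioz*); -aha when the stem ends in a non-sibilant consonant (*zokokef*, *zesat*); -iri when the stem ends in a vowel (*iro*, *de*, *sumu*).
*esez*: final sound = /z/, a sibilant → -he → *esezhe*.

esezhe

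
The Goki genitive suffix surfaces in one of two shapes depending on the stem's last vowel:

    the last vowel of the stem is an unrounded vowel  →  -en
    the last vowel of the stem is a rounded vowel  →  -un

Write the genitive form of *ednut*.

ednutun

Since the last vowel of *ednut* is /u/ (a rounded vowel), it takes -un, giving *ednutun*.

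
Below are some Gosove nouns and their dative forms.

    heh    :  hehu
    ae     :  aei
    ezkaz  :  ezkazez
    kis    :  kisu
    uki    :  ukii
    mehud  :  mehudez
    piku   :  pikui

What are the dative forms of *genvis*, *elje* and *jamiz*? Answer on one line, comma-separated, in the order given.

genvisu, eljei, jamizez

The alternation tracks the final sound of the stem — -u when the stem ends in a voiceless consonant (*heh*, *kis*); -ez when the stem ends in a voiced consonant (*ezkaz*, *mehud*); -i when the stem ends in a vowel (*ae*, *uki*, *piku*).
Since the final sound of *genvis* is /s/ (a voiceless consonant), it takes -u, giving *genvisu*.
*elje*: final sound = /e/, a vowel → -i → *eljei*.
*jamiz* — final sound /z/ (a voiced consonant) → -ez → *jamizez*.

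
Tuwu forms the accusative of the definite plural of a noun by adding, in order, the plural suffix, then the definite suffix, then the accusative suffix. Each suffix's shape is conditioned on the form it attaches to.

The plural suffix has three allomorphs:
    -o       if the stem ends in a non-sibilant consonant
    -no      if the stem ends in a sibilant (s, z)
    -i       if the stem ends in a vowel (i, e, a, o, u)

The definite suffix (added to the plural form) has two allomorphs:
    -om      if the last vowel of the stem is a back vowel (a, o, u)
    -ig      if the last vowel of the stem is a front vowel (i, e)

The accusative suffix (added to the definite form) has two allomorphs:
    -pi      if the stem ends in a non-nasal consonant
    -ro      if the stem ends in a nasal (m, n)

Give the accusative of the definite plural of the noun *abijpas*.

abijpasnoomro

*abijpas* — final sound /s/ (a sibilant) → -no → *abijpasno*.
The plural form *abijpasno*: last vowel = /o/, a back vowel → -om → *abijpasnoom*.
The definite form *abijpasnoom*: final consonant = /m/, a nasal → -ro → *abijpasnoomro*.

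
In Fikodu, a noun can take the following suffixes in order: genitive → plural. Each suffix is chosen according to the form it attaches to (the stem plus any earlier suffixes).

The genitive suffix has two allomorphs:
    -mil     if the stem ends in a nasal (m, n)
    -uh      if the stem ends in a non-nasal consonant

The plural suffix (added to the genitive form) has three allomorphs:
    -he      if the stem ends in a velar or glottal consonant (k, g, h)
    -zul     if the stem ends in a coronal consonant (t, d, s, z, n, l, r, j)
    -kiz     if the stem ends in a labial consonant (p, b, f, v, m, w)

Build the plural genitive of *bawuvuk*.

The final consonant of *bawuvuk* is /k/, which is non-nasal, so the genitive suffix is -uh, giving *bawuvukuh*.
The final consonant of the genitive form *bawuvukuh* is /h/, which is velar/glottal, so the plural suffix is -he, giving *bawuvukuhhe*.

bawuvukuhhe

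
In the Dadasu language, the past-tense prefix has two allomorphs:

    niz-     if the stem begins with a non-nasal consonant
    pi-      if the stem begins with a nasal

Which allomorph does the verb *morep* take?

The first consonant of *morep* is /m/, which is a nasal, so the prefix is pi-.

pi-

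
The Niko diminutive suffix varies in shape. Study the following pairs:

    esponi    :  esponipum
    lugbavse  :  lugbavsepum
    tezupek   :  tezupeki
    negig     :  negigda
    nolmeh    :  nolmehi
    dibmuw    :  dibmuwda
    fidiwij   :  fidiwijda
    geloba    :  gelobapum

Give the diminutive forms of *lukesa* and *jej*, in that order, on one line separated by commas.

lukesapum, jejda

The pattern is voicing of the final sound: -i when the stem ends in a voiceless consonant (*tezupek*, *nolmeh*); -da when the stem ends in a voiced consonant (*negig*, *dibmuw*, *fidiwij*); -pum when the stem ends in a vowel (*esponi*, *lugbavse*, *geloba*).
The final sound of *lukesa* is /a/, which is a vowel, so the suffix is -pum, giving *lukesapum*.
*jej*: final sound = /j/, a voiced consonant → -da → *jejda*.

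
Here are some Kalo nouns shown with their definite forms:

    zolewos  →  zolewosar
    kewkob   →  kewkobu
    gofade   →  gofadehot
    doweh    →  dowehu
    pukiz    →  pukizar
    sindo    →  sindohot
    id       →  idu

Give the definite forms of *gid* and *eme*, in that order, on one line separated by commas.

The pattern is sibilance of the final sound: -ar when the stem ends in a sibilant (*zolewos*, *pukiz*); -u when the stem ends in a non-sibilant consonant (*kewkob*, *doweh*, *id*); -hot when the stem ends in a vowel (*gofade*, *sindo*).
*gid*: final sound = /d/, a non-sibilant consonant → -u → *gidu*.
Since the final sound of *eme* is /e/ (a vowel), it takes -hot, giving *emehot*.

gidu, emehot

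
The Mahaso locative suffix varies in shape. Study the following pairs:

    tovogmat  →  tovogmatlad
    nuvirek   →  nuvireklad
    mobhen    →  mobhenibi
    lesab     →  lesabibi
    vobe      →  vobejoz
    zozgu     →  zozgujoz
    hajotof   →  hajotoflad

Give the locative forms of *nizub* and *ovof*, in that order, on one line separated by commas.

The suffix is conditioned by the final sound: -lad when the stem ends in a voiceless consonant (*tovogmat*, *nuvirek*, *hajotof*); -ibi when the stem ends in a voiced consonant (*mobhen*, *lesab*); -joz when the stem ends in a vowel (*vobe*, *zozgu*).
*nizub*: final sound = /b/, a voiced consonant → -ibi → *nizubibi*.
Since the final sound of *ovof* is /f/ (a voiceless consonant), it takes -lad, giving *ovoflad*.

nizubibi, ovoflad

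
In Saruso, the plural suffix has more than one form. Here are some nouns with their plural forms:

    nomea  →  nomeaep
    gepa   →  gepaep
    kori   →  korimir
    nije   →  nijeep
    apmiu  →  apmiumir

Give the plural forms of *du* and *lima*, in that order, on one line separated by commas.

The suffix is conditioned by the last vowel: -mir when the last vowel of the stem is a high vowel (*kori*, *apmiu*); -ep when the last vowel of the stem is a non-high vowel (*nomea*, *gepa*, *nije*).
The last vowel of *du* is /u/, which is a high vowel, so the suffix is -mir, giving *dumir*.
The last vowel of *lima* is /a/, which is a non-high vowel, so the suffix is -ep, giving *limaep*.

dumir, limaep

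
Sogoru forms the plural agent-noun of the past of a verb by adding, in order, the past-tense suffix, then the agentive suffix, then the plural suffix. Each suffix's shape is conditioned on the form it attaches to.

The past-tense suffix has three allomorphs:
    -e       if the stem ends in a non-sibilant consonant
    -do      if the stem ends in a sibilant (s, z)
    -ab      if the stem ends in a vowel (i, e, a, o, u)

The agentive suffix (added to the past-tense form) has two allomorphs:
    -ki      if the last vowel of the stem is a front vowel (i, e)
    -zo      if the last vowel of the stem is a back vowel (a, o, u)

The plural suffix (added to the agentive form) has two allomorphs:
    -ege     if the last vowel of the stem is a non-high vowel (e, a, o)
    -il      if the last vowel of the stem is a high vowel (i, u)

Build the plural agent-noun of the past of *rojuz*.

Since the final sound of *rojuz* is /z/ (a sibilant), it takes -do, giving *rojuzdo*.
The last vowel of the past-tense form *rojuzdo* is /o/, which is a back vowel, so the agentive suffix is -zo, giving *rojuzdozo*.
The agentive form *rojuzdozo*: last vowel = /o/, a non-high vowel → -ege → *rojuzdozoege*.

rojuzdozoege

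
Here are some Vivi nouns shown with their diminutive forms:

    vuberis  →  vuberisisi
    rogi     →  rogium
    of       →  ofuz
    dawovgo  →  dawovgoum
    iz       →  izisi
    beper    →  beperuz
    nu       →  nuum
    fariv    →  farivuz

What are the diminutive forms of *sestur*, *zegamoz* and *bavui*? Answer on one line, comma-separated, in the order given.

The suffix is conditioned by the final sound: -isi when the stem ends in a sibilant (*vuberis*, *iz*); -uz when the stem ends in a non-sibilant consonant (*of*, *beper*, *fariv*); -um when the stem ends in a vowel (*rogi*, *dawovgo*, *nu*).
The final sound of *sestur* is /r/, which is a non-sibilant consonant, so the suffix is -uz, giving *sesturuz*.
Since the final sound of *zegamoz* is /z/ (a sibilant), it takes -isi, giving *zegamozisi*.
Since the final sound of *bavui* is /i/ (a vowel), it takes -um, giving *bavuium*.

sesturuz, zegamozisi, bavuium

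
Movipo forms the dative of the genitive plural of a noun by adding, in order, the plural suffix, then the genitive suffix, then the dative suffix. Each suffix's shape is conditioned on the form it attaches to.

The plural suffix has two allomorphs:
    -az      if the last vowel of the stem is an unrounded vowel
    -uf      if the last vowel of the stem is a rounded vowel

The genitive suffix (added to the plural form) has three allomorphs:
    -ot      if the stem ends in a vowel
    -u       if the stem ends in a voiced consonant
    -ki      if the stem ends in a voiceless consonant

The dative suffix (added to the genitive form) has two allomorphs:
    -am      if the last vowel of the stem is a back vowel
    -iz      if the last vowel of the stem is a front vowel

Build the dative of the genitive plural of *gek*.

*gek*: last vowel = /e/, an unrounded vowel → -az → *gekaz*.
The final sound of the plural form *gekaz* is /z/, which is a voiced consonant, so the genitive suffix is -u, giving *gekazu*.
Since the last vowel of the genitive form *gekazu* is /u/ (a back vowel), it takes -am, giving *gekazuam*.

gekazuam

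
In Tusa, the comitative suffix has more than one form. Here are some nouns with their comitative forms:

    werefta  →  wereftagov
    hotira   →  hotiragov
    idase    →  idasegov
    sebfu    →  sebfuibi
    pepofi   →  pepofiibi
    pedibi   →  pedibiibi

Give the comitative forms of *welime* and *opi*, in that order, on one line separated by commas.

Looking at the last vowel of each stem: -ibi when the last vowel of the stem is a high vowel (*sebfu*, *pepofi*, *pedibi*); -gov when the last vowel of the stem is a non-high vowel (*werefta*, *hotira*, *idase*).
*welime*: last vowel = /e/, a non-high vowel → -gov → *welimegov*.
The last vowel of *opi* is /i/, which is a high vowel, so the suffix is -ibi, giving *opiibi*.

welimegov, opiibi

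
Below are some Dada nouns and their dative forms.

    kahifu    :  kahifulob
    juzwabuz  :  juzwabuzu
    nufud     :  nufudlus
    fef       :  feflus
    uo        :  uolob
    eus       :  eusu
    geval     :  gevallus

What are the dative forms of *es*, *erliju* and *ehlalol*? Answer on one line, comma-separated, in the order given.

esu, erlijulob, ehlalollus

The suffix is conditioned by the final sound: -u when the stem ends in a sibilant (*juzwabuz*, *eus*); -lus when the stem ends in a non-sibilant consonant (*nufud*, *fef*, *geval*); -lob when the stem ends in a vowel (*kahifu*, *uo*).
*es*: final sound = /s/, a sibilant → -u → *esu*.
Since the final sound of *erliju* is /u/ (a vowel), it takes -lob, giving *erlijulob*.
The final sound of *ehlalol* is /l/, which is a non-sibilant consonant, so the suffix is -lus, giving *ehlalollus*.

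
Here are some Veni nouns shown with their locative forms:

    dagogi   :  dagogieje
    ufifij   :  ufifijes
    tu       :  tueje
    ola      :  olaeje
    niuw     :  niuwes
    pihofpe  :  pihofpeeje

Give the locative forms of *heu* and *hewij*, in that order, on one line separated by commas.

The pattern is consonant vs. vowel: -es when the stem ends in a consonant (*ufifij*, *niuw*); -eje when the stem ends in a vowel (*dagogi*, *tu*, *ola*, *pihofpe*).
*heu* — final sound /u/ (a vowel) → -eje → *heueje*.
*hewij* — final sound /j/ (a consonant) → -es → *hewijes*.

heueje, hewijes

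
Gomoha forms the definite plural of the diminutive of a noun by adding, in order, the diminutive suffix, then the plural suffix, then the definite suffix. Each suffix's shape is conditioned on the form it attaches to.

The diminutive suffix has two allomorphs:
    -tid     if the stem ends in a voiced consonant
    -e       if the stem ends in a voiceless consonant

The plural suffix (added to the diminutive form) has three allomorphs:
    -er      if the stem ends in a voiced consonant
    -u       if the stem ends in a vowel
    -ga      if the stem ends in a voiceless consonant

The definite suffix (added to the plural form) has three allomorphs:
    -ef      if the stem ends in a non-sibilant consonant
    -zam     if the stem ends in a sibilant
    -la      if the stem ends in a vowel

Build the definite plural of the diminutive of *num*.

numtideref

*num* — final consonant /m/ (voiced) → -tid → *numtid*.
The diminutive form *numtid* — final sound /d/ (a voiced consonant) → -er → *numtider*.
Since the final sound of the plural form *numtider* is /r/ (a non-sibilant consonant), it takes -ef, giving *numtideref*.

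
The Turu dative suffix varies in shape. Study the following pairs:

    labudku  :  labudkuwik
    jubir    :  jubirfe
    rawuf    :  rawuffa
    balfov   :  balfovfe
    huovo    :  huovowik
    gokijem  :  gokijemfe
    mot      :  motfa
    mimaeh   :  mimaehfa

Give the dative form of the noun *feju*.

fejuwik

The pattern is voicing of the final sound: -fa when the stem ends in a voiceless consonant (*rawuf*, *mot*, *mimaeh*); -fe when the stem ends in a voiced consonant (*jubir*, *balfov*, *gokijem*); -wik when the stem ends in a vowel (*labudku*, *huovo*).
*feju* — final sound /u/ (a vowel) → -wik → *fejuwik*.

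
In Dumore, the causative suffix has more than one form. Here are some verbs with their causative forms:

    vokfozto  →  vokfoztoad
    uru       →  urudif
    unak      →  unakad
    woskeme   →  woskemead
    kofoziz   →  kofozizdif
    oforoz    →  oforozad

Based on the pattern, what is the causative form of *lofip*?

lofipdif

The alternation tracks the last vowel of the stem — -dif when the last vowel of the stem is a high vowel (*uru*, *kofoziz*); -ad when the last vowel of the stem is a non-high vowel (*vokfozto*, *unak*, *woskeme*, *oforoz*).
The last vowel of *lofip* is /i/, which is a high vowel, so the suffix is -dif, giving *lofipdif*.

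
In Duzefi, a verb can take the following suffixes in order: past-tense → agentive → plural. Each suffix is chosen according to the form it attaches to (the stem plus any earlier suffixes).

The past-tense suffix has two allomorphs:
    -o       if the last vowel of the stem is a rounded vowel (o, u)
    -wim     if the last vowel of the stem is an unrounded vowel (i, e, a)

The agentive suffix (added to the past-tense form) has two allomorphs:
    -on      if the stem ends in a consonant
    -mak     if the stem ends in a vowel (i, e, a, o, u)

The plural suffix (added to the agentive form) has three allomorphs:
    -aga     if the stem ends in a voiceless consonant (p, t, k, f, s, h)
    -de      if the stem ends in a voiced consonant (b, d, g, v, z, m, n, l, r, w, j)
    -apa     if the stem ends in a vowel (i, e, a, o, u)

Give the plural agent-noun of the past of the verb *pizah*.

pizahwimonde

The last vowel of *pizah* is /a/, which is an unrounded vowel, so the past-tense suffix is -wim, giving *pizahwim*.
The past-tense form *pizahwim*: final sound = /m/, a consonant → -on → *pizahwimon*.
The agentive form *pizahwimon* — final sound /n/ (a voiced consonant) → -de → *pizahwimonde*.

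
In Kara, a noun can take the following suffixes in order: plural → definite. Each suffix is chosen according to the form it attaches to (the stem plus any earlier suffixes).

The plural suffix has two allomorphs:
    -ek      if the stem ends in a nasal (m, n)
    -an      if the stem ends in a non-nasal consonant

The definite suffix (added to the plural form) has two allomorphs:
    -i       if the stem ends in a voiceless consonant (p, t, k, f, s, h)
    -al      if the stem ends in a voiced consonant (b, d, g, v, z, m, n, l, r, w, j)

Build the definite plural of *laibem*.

laibemeki

*laibem*: final consonant = /m/, a nasal → -ek → *laibemek*.
The plural form *laibemek*: final consonant = /k/, voiceless → -i → *laibemeki*.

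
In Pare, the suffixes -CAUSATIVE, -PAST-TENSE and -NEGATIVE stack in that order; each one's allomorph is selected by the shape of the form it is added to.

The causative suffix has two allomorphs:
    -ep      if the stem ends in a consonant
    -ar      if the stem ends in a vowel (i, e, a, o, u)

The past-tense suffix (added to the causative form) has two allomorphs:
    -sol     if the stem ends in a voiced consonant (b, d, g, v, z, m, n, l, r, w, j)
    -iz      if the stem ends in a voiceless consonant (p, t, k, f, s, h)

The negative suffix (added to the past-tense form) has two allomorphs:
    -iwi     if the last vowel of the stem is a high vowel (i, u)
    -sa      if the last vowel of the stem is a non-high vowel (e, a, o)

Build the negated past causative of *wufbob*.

wufbobepiziwi

The final sound of *wufbob* is /b/, which is a consonant, so the causative suffix is -ep, giving *wufbobep*.
The causative form *wufbobep* — final consonant /p/ (voiceless) → -iz → *wufbobepiz*.
The last vowel of the past-tense form *wufbobepiz* is /i/, which is a high vowel, so the negative suffix is -iwi, giving *wufbobepiziwi*.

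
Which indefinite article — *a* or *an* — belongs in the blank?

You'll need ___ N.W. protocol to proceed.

an

The indefinite article is chosen by the initial *sound* of the following word, not its spelling.
The initialism *N.W.* is read letter by letter; the first letter, N, is pronounced /ɛn/, which begins with a vowel sound.
So the article is *an*: You'll need an N.W. protocol to proceed.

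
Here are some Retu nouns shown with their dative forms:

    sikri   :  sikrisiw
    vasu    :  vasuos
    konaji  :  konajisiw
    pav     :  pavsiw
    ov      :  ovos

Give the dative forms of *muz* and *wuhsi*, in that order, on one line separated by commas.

muzos, wuhsisiw

The alternation tracks the last vowel of the stem — -os when the last vowel of the stem is a rounded vowel (*vasu*, *ov*); -siw when the last vowel of the stem is an unrounded vowel (*sikri*, *konaji*, *pav*).
The last vowel of *muz* is /u/, which is a rounded vowel, so the suffix is -os, giving *muzos*.
*wuhsi*: last vowel = /i/, an unrounded vowel → -siw → *wuhsisiw*.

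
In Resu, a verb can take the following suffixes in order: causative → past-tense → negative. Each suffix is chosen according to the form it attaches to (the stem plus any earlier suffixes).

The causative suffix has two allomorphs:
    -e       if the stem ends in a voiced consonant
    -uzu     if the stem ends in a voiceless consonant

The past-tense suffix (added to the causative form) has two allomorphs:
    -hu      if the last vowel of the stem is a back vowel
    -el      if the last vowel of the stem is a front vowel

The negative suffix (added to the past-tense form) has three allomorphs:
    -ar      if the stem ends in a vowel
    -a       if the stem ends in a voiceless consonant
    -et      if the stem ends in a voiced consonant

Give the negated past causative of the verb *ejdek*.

ejdekuzuhuar

*ejdek*: final consonant = /k/, voiceless → -uzu → *ejdekuzu*.
Since the last vowel of the causative form *ejdekuzu* is /u/ (a back vowel), it takes -hu, giving *ejdekuzuhu*.
Since the final sound of the past-tense form *ejdekuzuhu* is /u/ (a vowel), it takes -ar, giving *ejdekuzuhuar*.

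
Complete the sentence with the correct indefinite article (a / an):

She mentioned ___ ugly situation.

The indefinite article is chosen by the initial *sound* of the following word, not its spelling.
*ugly* begins with the sound /ʌ/ (u pronounced /ʌ/) — a vowel sound.
So the article is *an*: She mentioned an ugly situation.

an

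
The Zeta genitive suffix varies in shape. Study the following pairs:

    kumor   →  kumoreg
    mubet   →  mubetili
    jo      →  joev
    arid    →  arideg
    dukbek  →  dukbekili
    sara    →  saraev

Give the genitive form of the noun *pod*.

The suffix is conditioned by the final sound: -ili when the stem ends in a voiceless consonant (*mubet*, *dukbek*); -eg when the stem ends in a voiced consonant (*kumor*, *arid*); -ev when the stem ends in a vowel (*jo*, *sara*).
*pod* — final sound /d/ (a voiced consonant) → -eg → *podeg*.

podeg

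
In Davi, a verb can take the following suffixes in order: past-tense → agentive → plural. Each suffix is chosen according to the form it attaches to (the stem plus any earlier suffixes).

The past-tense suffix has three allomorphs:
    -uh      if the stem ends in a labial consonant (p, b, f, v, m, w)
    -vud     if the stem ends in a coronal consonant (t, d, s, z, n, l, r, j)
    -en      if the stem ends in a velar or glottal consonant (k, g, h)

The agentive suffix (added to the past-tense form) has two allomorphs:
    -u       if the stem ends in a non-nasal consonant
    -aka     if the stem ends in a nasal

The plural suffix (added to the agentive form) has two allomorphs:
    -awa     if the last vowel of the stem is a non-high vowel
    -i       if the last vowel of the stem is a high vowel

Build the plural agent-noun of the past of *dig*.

digenakaawa

*dig* — final consonant /g/ (velar/glottal) → -en → *digen*.
Since the final consonant of the past-tense form *digen* is /n/ (a nasal), it takes -aka, giving *digenaka*.
The agentive form *digenaka*: last vowel = /a/, a non-high vowel → -awa → *digenakaawa*.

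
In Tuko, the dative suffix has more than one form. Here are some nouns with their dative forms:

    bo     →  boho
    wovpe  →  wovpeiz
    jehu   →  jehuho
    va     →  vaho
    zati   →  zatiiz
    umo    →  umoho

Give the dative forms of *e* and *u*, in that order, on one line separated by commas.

The alternation tracks the last vowel of the stem — -iz when the last vowel of the stem is a front vowel (*wovpe*, *zati*); -ho when the last vowel of the stem is a back vowel (*bo*, *jehu*, *va*, *umo*).
*e* — last vowel /e/ (a front vowel) → -iz → *eiz*.
*u* — last vowel /u/ (a back vowel) → -ho → *uho*.

eiz, uho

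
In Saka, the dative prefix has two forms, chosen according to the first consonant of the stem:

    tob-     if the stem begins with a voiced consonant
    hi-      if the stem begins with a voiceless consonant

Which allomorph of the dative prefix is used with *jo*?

*jo* — first consonant /j/ (voiced) → tob-.

tob-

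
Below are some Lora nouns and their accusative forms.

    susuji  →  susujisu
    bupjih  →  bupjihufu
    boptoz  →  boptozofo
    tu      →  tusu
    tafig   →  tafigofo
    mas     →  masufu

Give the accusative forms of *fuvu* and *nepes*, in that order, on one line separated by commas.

The pattern is voicing of the final sound: -ufu when the stem ends in a voiceless consonant (*bupjih*, *mas*); -ofo when the stem ends in a voiced consonant (*boptoz*, *tafig*); -su when the stem ends in a vowel (*susuji*, *tu*).
*fuvu*: final sound = /u/, a vowel → -su → *fuvusu*.
The final sound of *nepes* is /s/, which is a voiceless consonant, so the suffix is -ufu, giving *nepesufu*.

fuvusu, nepesufu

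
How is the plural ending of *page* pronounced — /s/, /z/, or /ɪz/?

The stem *page* ends in a sibilant (/s, z, ʃ, ʒ, tʃ, dʒ/).
The plural suffix surfaces as /ɪz/ after sibilants, /s/ after other voiceless consonants, and /z/ after other voiced sounds.
So the plural -s on *page* is pronounced /ɪz/.

/ɪz/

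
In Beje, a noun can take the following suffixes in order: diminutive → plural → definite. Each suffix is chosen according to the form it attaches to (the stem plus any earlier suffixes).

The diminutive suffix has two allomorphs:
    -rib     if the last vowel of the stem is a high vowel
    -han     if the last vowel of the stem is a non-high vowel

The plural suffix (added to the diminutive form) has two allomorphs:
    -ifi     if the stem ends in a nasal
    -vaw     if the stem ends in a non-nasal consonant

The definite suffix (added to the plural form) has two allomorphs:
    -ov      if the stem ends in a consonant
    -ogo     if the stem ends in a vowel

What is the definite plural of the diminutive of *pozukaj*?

pozukajhanifiogo

Since the last vowel of *pozukaj* is /a/ (a non-high vowel), it takes -han, giving *pozukajhan*.
Since the final consonant of the diminutive form *pozukajhan* is /n/ (a nasal), it takes -ifi, giving *pozukajhanifi*.
The plural form *pozukajhanifi* — final sound /i/ (a vowel) → -ogo → *pozukajhanifiogo*.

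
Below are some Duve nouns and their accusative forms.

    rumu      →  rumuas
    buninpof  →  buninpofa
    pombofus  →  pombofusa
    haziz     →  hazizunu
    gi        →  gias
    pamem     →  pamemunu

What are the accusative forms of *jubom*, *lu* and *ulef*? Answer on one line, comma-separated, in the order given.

The alternation tracks the final sound of the stem — -a when the stem ends in a voiceless consonant (*buninpof*, *pombofus*); -unu when the stem ends in a voiced consonant (*haziz*, *pamem*); -as when the stem ends in a vowel (*rumu*, *gi*).
The final sound of *jubom* is /m/, which is a voiced consonant, so the suffix is -unu, giving *jubomunu*.
The final sound of *lu* is /u/, which is a vowel, so the suffix is -as, giving *luas*.
The final sound of *ulef* is /f/, which is a voiceless consonant, so the suffix is -a, giving *ulefa*.

jubomunu, luas, ulefa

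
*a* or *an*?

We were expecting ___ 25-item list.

The indefinite article is chosen by the initial *sound* of the following word, not its spelling.
The number *25* is spoken "twenty-…", beginning with /ˈtwɛnti/ — a consonant sound.
So the article is *a*: We were expecting a 25-item list.

a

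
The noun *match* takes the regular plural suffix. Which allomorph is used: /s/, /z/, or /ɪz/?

/ɪz/

The stem *match* ends in a sibilant (/s, z, ʃ, ʒ, tʃ, dʒ/).
The plural suffix surfaces as /ɪz/ after sibilants, /s/ after other voiceless consonants, and /z/ after other voiced sounds.
So the plural -s on *match* is pronounced /ɪz/.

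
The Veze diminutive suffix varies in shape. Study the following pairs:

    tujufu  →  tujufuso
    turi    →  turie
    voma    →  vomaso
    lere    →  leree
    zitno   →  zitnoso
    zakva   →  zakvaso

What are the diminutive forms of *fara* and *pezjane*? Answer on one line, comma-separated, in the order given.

faraso, pezjanee

The pattern is front/back vowel harmony: -e when the last vowel of the stem is a front vowel (*turi*, *lere*); -so when the last vowel of the stem is a back vowel (*tujufu*, *voma*, *zitno*, *zakva*).
The last vowel of *fara* is /a/, which is a back vowel, so the suffix is -so, giving *faraso*.
*pezjane*: last vowel = /e/, a front vowel → -e → *pezjanee*.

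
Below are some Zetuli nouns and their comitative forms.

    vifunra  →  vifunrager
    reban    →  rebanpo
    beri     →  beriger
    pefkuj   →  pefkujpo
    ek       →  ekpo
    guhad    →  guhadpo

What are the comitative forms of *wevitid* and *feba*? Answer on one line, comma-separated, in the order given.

The pattern is consonant vs. vowel: -po when the stem ends in a consonant (*reban*, *pefkuj*, *ek*, *guhad*); -ger when the stem ends in a vowel (*vifunra*, *beri*).
Since the final sound of *wevitid* is /d/ (a consonant), it takes -po, giving *wevitidpo*.
The final sound of *feba* is /a/, which is a vowel, so the suffix is -ger, giving *febager*.

wevitidpo, febager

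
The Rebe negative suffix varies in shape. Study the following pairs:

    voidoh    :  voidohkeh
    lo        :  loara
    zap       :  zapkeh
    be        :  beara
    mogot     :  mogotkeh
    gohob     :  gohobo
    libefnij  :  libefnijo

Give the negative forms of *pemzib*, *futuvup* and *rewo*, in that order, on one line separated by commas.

pemzibo, futuvupkeh, rewoara

The alternation tracks the final sound of the stem — -keh when the stem ends in a voiceless consonant (*voidoh*, *zap*, *mogot*); -o when the stem ends in a voiced consonant (*gohob*, *libefnij*); -ara when the stem ends in a vowel (*lo*, *be*).
Since the final sound of *pemzib* is /b/ (a voiced consonant), it takes -o, giving *pemzibo*.
*futuvup* — final sound /p/ (a voiceless consonant) → -keh → *futuvupkeh*.
*rewo* — final sound /o/ (a vowel) → -ara → *rewoara*.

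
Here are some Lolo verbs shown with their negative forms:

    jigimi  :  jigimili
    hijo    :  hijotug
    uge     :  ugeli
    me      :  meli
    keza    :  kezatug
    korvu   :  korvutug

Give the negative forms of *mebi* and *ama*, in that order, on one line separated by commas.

mebili, amatug

The alternation tracks the last vowel of the stem — -li when the last vowel of the stem is a front vowel (*jigimi*, *uge*, *me*); -tug when the last vowel of the stem is a back vowel (*hijo*, *keza*, *korvu*).
Since the last vowel of *mebi* is /i/ (a front vowel), it takes -li, giving *mebili*.
The last vowel of *ama* is /a/, which is a back vowel, so the suffix is -tug, giving *amatug*.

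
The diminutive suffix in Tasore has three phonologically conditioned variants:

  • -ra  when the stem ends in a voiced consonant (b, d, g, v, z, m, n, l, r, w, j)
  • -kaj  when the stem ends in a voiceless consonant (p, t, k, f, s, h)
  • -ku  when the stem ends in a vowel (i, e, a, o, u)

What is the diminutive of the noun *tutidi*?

The final sound of *tutidi* is /i/, which is a vowel, so the suffix is -ku, giving *tutidiku*.

tutidiku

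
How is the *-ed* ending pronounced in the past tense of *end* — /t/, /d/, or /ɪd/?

/ɪd/

The stem *end* ends in /t/ or /d/.
The -ed suffix is realized as /ɪd/ after /t, d/; as /t/ after other voiceless consonants; and as /d/ after other voiced sounds.
So -ed on *end* is pronounced /ɪd/.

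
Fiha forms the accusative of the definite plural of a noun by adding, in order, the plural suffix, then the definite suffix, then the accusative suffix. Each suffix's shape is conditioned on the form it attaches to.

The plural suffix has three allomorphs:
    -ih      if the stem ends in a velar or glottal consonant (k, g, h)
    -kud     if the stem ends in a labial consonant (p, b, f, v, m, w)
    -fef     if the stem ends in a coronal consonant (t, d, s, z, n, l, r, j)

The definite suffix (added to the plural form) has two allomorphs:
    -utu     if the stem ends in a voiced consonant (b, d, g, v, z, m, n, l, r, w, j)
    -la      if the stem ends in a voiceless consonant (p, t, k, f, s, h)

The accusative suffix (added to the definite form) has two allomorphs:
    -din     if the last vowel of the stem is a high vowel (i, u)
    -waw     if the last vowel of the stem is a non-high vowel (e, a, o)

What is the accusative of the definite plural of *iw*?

iwkudutudin

*iw*: final consonant = /w/, labial → -kud → *iwkud*.
Since the final consonant of the plural form *iwkud* is /d/ (voiced), it takes -utu, giving *iwkudutu*.
The definite form *iwkudutu*: last vowel = /u/, a high vowel → -din → *iwkudutudin*.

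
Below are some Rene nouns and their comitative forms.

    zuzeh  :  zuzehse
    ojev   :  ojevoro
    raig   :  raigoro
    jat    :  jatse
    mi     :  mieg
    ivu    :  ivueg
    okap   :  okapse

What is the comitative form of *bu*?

bueg

The pattern is voicing of the final sound: -se when the stem ends in a voiceless consonant (*zuzeh*, *jat*, *okap*); -oro when the stem ends in a voiced consonant (*ojev*, *raig*); -eg when the stem ends in a vowel (*mi*, *ivu*).
The final sound of *bu* is /u/, which is a vowel, so the suffix is -eg, giving *bueg*.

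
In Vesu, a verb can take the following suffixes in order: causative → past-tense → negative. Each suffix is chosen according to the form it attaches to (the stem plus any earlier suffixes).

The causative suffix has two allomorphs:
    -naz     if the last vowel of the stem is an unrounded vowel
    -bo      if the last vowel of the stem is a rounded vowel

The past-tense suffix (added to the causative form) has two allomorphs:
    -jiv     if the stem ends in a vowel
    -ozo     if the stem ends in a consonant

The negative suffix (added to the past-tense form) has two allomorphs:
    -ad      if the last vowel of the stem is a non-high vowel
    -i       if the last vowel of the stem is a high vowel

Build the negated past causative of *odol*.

odolbojivi

*odol*: last vowel = /o/, a rounded vowel → -bo → *odolbo*.
The causative form *odolbo*: final sound = /o/, a vowel → -jiv → *odolbojiv*.
The last vowel of the past-tense form *odolbojiv* is /i/, which is a high vowel, so the negative suffix is -i, giving *odolbojivi*.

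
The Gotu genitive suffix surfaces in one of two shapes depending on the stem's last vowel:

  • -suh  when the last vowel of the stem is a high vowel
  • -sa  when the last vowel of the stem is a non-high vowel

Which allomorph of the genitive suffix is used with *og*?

-sa

*og*: last vowel = /o/, a non-high vowel → -sa.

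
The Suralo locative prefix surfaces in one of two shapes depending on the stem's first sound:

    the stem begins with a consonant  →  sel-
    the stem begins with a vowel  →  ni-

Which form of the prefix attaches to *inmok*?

*inmok* — first sound /i/ (a vowel) → ni-.

ni-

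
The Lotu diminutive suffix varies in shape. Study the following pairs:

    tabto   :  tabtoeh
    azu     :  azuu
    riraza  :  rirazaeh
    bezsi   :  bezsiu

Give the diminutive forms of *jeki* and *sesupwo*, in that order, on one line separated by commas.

jekiu, sesupwoeh

The alternation tracks the last vowel of the stem — -u when the last vowel of the stem is a high vowel (*azu*, *bezsi*); -eh when the last vowel of the stem is a non-high vowel (*tabto*, *riraza*).
The last vowel of *jeki* is /i/, which is a high vowel, so the suffix is -u, giving *jekiu*.
The last vowel of *sesupwo* is /o/, which is a non-high vowel, so the suffix is -eh, giving *sesupwoeh*.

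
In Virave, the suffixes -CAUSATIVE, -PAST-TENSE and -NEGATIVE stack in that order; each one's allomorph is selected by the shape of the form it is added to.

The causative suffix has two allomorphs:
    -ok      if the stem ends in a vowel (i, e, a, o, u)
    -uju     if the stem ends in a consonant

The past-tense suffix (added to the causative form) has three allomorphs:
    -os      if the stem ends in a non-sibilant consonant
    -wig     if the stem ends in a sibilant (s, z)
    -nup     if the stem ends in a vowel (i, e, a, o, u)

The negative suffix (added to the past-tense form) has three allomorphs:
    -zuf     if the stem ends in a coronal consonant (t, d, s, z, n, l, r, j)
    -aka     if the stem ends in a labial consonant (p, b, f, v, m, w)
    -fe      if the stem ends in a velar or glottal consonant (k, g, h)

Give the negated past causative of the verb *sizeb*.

sizebujunupaka

*sizeb*: final sound = /b/, a consonant → -uju → *sizebuju*.
The final sound of the causative form *sizebuju* is /u/, which is a vowel, so the past-tense suffix is -nup, giving *sizebujunup*.
The past-tense form *sizebujunup*: final consonant = /p/, labial → -aka → *sizebujunupaka*.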